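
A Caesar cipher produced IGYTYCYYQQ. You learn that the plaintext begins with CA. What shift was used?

From the crib: I(8)−C(2)=6, so the shift is 6.

6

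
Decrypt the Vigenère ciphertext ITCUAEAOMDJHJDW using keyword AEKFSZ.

Repeat the key across the ciphertext: AEKFSZAEKFSZAEK
I(8)−A(0): 8 → I
T(19)−E(4): 15 → P
C(2)−K(10): -8≡18 → S
U(20)−F(5): 15 → P
A(0)−S(18): -18≡8 → I
E(4)−Z(25): -21≡5 → F
A(0)−A(0): 0 → A
O(14)−E(4): 10 → K
M(12)−K(10): 2 → C
D(3)−F(5): -2≡24 → Y
J(9)−S(18): -9≡17 → R
H(7)−Z(25): -18≡8 → I
J(9)−A(0): 9 → J
D(3)−E(4): -1≡25 → Z
W(22)−K(10): 12 → M

IPSPIFAKCYRIJZM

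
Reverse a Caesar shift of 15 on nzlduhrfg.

ykwofscqr

n(13): 13−15=-2≡24 → y
z(25): 25−15=10 → k
l(11): 11−15=-4≡22 → w
d(3): 3−15=-12≡14 → o
u(20): 20−15=5 → f
h(7): 7−15=-8≡18 → s
r(17): 17−15=2 → c
f(5): 5−15=-10≡16 → q
g(6): 6−15=-9≡17 → r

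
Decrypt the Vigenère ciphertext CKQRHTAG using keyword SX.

KNYUPWIJ

Repeat the key across the ciphertext: SXSXSXSX
C(2)−S(18): -16≡10 → K
K(10)−X(23): -13≡13 → N
Q(16)−S(18): -2≡24 → Y
R(17)−X(23): -6≡20 → U
H(7)−S(18): -11≡15 → P
T(19)−X(23): -4≡22 → W
A(0)−S(18): -18≡8 → I
G(6)−X(23): -17≡9 → J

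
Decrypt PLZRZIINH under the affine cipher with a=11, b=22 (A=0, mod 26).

The inverse of 11 mod 26 is 19, since 11·19=209≡1. Apply D(y)=19·(y−22) mod 26:
P(15): 19·(15−22)=-133≡23 → X
L(11): 19·(11−22)=-209≡25 → Z
Z(25): 19·(25−22)=57≡5 → F
R(17): 19·(17−22)=-95≡9 → J
Z(25): 19·(25−22)=57≡5 → F
I(8): 19·(8−22)=-266≡20 → U
I(8): 19·(8−22)=-266≡20 → U
N(13): 19·(13−22)=-171≡11 → L
H(7): 19·(7−22)=-285≡1 → B

XZFJFUULB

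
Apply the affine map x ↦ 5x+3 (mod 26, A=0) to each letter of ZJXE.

YWOX

Z(25): 5·25+3=128≡24 → Y
J(9): 5·9+3=48≡22 → W
X(23): 5·23+3=118≡14 → O
E(4): 5·4+3=23 → X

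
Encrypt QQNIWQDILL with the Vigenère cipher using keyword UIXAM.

KYKIIKLFLX

Repeat the key across the message: UIXAMUIXAM
Q(16)+U(20): 36≡10 → K
Q(16)+I(8): 24 → Y
N(13)+X(23): 36≡10 → K
I(8)+A(0): 8 → I
W(22)+M(12): 34≡8 → I
Q(16)+U(20): 36≡10 → K
D(3)+I(8): 11 → L
I(8)+X(23): 31≡5 → F
L(11)+A(0): 11 → L
L(11)+M(12): 23 → X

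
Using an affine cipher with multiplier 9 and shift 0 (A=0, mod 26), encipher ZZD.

RRB

Z(25): 9·25+0=225≡17 → R
Z(25): 9·25+0=225≡17 → R
D(3): 9·3+0=27≡1 → B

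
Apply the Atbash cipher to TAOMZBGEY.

GZLNAYTVB

T(19) → G(6)
A(0) → Z(25)
O(14) → L(11)
M(12) → N(13)
Z(25) → A(0)
B(1) → Y(24)
G(6) → T(19)
E(4) → V(21)
Y(24) → B(1)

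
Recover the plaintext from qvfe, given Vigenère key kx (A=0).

Repeat the key across the ciphertext: kxkx
q(16)−k(10): 6 → g
v(21)−x(23): -2≡24 → y
f(5)−k(10): -5≡21 → v
e(4)−x(23): -19≡7 → h

gyvh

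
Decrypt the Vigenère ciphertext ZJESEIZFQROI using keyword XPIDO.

Repeat the key across the ciphertext: XPIDOXPIDOXP
Z(25)−X(23): 2 → C
J(9)−P(15): -6≡20 → U
E(4)−I(8): -4≡22 → W
S(18)−D(3): 15 → P
E(4)−O(14): -10≡16 → Q
I(8)−X(23): -15≡11 → L
Z(25)−P(15): 10 → K
F(5)−I(8): -3≡23 → X
Q(16)−D(3): 13 → N
R(17)−O(14): 3 → D
O(14)−X(23): -9≡17 → R
I(8)−P(15): -7≡19 → T

CUWPQLKXNDRT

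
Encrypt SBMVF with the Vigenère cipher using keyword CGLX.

Repeat the key across the message: CGLXC
S(18)+C(2): 20 → U
B(1)+G(6): 7 → H
M(12)+L(11): 23 → X
V(21)+X(23): 44≡18 → S
F(5)+C(2): 7 → H

UHXSH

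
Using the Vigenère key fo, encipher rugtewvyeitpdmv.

Repeat the key across the message: fofofofofofofof
r(17)+f(5): 22 → w
u(20)+o(14): 34≡8 → i
g(6)+f(5): 11 → l
t(19)+o(14): 33≡7 → h
e(4)+f(5): 9 → j
w(22)+o(14): 36≡10 → k
v(21)+f(5): 26≡0 → a
y(24)+o(14): 38≡12 → m
e(4)+f(5): 9 → j
i(8)+o(14): 22 → w
t(19)+f(5): 24 → y
p(15)+o(14): 29≡3 → d
d(3)+f(5): 8 → i
m(12)+o(14): 26≡0 → a
v(21)+f(5): 26≡0 → a

wilhjkamjwydiaa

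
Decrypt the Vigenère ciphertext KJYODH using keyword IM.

Repeat the key across the ciphertext: IMIMIM
K(10)−I(8): 2 → C
J(9)−M(12): -3≡23 → X
Y(24)−I(8): 16 → Q
O(14)−M(12): 2 → C
D(3)−I(8): -5≡21 → V
H(7)−M(12): -5≡21 → V

CXQCVV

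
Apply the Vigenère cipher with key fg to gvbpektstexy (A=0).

Repeat the key across the message: fgfgfgfgfgfg
g(6)+f(5): 11 → l
v(21)+g(6): 27≡1 → b
b(1)+f(5): 6 → g
p(15)+g(6): 21 → v
e(4)+f(5): 9 → j
k(10)+g(6): 16 → q
t(19)+f(5): 24 → y
s(18)+g(6): 24 → y
t(19)+f(5): 24 → y
e(4)+g(6): 10 → k
x(23)+f(5): 28≡2 → c
y(24)+g(6): 30≡4 → e

lbgvjqyyykce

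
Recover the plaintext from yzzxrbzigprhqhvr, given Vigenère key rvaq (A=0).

Repeat the key across the ciphertext: rvaqrvaqrvaqrvaq
y(24)−r(17): 7 → h
z(25)−v(21): 4 → e
z(25)−a(0): 25 → z
x(23)−q(16): 7 → h
r(17)−r(17): 0 → a
b(1)−v(21): -20≡6 → g
z(25)−a(0): 25 → z
i(8)−q(16): -8≡18 → s
g(6)−r(17): -11≡15 → p
p(15)−v(21): -6≡20 → u
r(17)−a(0): 17 → r
h(7)−q(16): -9≡17 → r
q(16)−r(17): -1≡25 → z
h(7)−v(21): -14≡12 → m
v(21)−a(0): 21 → v
r(17)−q(16): 1 → b

hezhagzspurrzmvb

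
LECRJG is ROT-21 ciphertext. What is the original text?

QJHWOL

L(11): 11−21=-10≡16 → Q
E(4): 4−21=-17≡9 → J
C(2): 2−21=-19≡7 → H
R(17): 17−21=-4≡22 → W
J(9): 9−21=-12≡14 → O
G(6): 6−21=-15≡11 → L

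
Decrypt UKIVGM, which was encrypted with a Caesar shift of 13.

U(20): 20−13=7 → H
K(10): 10−13=-3≡23 → X
I(8): 8−13=-5≡21 → V
V(21): 21−13=8 → I
G(6): 6−13=-7≡19 → T
M(12): 12−13=-1≡25 → Z

HXVITZ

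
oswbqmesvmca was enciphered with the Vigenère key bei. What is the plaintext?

nooamedonlys

Repeat the key across the ciphertext: beibeibeibei
o(14)−b(1): 13 → n
s(18)−e(4): 14 → o
w(22)−i(8): 14 → o
b(1)−b(1): 0 → a
q(16)−e(4): 12 → m
m(12)−i(8): 4 → e
e(4)−b(1): 3 → d
s(18)−e(4): 14 → o
v(21)−i(8): 13 → n
m(12)−b(1): 11 → l
c(2)−e(4): -2≡24 → y
a(0)−i(8): -8≡18 → s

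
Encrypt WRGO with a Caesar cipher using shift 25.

W(22): 22+25=47≡21 → V
R(17): 17+25=42≡16 → Q
G(6): 6+25=31≡5 → F
O(14): 14+25=39≡13 → N

VQFN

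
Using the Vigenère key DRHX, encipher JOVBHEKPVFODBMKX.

MFCYKVRMYWVAEDRU

Repeat the key across the message: DRHXDRHXDRHXDRHX
J(9)+D(3): 12 → M
O(14)+R(17): 31≡5 → F
V(21)+H(7): 28≡2 → C
B(1)+X(23): 24 → Y
H(7)+D(3): 10 → K
E(4)+R(17): 21 → V
K(10)+H(7): 17 → R
P(15)+X(23): 38≡12 → M
V(21)+D(3): 24 → Y
F(5)+R(17): 22 → W
O(14)+H(7): 21 → V
D(3)+X(23): 26≡0 → A
B(1)+D(3): 4 → E
M(12)+R(17): 29≡3 → D
K(10)+H(7): 17 → R
X(23)+X(23): 46≡20 → U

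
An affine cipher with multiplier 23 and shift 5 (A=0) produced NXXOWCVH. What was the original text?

The inverse of 23 mod 26 is 17, since 23·17=391≡1. Apply D(y)=17·(y−5) mod 26:
N(13): 17·(13−5)=136≡6 → G
X(23): 17·(23−5)=306≡20 → U
X(23): 17·(23−5)=306≡20 → U
O(14): 17·(14−5)=153≡23 → X
W(22): 17·(22−5)=289≡3 → D
C(2): 17·(2−5)=-51≡1 → B
V(21): 17·(21−5)=272≡12 → M
H(7): 17·(7−5)=34≡8 → I

GUUXDBMI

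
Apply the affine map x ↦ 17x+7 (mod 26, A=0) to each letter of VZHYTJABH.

AQWZSEHYW

V(21): 17·21+7=364≡0 → A
Z(25): 17·25+7=432≡16 → Q
H(7): 17·7+7=126≡22 → W
Y(24): 17·24+7=415≡25 → Z
T(19): 17·19+7=330≡18 → S
J(9): 17·9+7=160≡4 → E
A(0): 17·0+7=7 → H
B(1): 17·1+7=24 → Y
H(7): 17·7+7=126≡22 → W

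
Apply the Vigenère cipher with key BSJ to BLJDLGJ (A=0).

Repeat the key across the message: BSJBSJB
B(1)+B(1): 2 → C
L(11)+S(18): 29≡3 → D
J(9)+J(9): 18 → S
D(3)+B(1): 4 → E
L(11)+S(18): 29≡3 → D
G(6)+J(9): 15 → P
J(9)+B(1): 10 → K

CDSEDPK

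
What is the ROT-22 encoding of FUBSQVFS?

F(5): 5+22=27≡1 → B
U(20): 20+22=42≡16 → Q
B(1): 1+22=23 → X
S(18): 18+22=40≡14 → O
Q(16): 16+22=38≡12 → M
V(21): 21+22=43≡17 → R
F(5): 5+22=27≡1 → B
S(18): 18+22=40≡14 → O

BQXOMRBO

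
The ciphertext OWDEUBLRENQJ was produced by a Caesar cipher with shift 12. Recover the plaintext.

CKRSIPZFSBEX

O(14): 14−12=2 → C
W(22): 22−12=10 → K
D(3): 3−12=-9≡17 → R
E(4): 4−12=-8≡18 → S
U(20): 20−12=8 → I
B(1): 1−12=-11≡15 → P
L(11): 11−12=-1≡25 → Z
R(17): 17−12=5 → F
E(4): 4−12=-8≡18 → S
N(13): 13−12=1 → B
Q(16): 16−12=4 → E
J(9): 9−12=-3≡23 → X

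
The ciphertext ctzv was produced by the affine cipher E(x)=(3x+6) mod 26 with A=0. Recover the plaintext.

The inverse of 3 mod 26 is 9, since 3·9=27≡1. Apply D(y)=9·(y−6) mod 26:
c(2): 9·(2−6)=-36≡16 → q
t(19): 9·(19−6)=117≡13 → n
z(25): 9·(25−6)=171≡15 → p
v(21): 9·(21−6)=135≡5 → f

qnpf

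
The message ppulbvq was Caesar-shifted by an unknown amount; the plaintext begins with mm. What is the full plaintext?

From the crib: p(15)−m(12)=3, so the shift is 3.
Subtract 3 from each ciphertext letter:
p(15): 15−3=12 → m
p(15): 15−3=12 → m
u(20): 20−3=17 → r
l(11): 11−3=8 → i
b(1): 1−3=-2≡24 → y
v(21): 21−3=18 → s
q(16): 16−3=13 → n

mmriysn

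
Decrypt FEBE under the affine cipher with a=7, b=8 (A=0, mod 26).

The inverse of 7 mod 26 is 15, since 7·15=105≡1. Apply D(y)=15·(y−8) mod 26:
F(5): 15·(5−8)=-45≡7 → H
E(4): 15·(4−8)=-60≡18 → S
B(1): 15·(1−8)=-105≡25 → Z
E(4): 15·(4−8)=-60≡18 → S

HSZS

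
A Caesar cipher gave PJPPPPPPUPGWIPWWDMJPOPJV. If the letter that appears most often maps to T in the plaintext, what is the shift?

22

The most frequent ciphertext letter is P (appears 11 times).
P is position 15; T is position 19.
Shift = -4≡22.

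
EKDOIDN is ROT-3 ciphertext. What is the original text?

E(4): 4−3=1 → B
K(10): 10−3=7 → H
D(3): 3−3=0 → A
O(14): 14−3=11 → L
I(8): 8−3=5 → F
D(3): 3−3=0 → A
N(13): 13−3=10 → K

BHALFAK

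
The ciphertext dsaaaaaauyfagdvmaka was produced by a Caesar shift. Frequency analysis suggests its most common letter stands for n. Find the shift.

The most frequent ciphertext letter is a (appears 9 times).
a is position 0; n is position 13.
Shift = -13≡13.

13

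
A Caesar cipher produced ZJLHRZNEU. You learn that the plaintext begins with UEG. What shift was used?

5

From the crib: Z(25)−U(20)=5, so the shift is 5.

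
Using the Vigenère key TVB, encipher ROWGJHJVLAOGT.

KJXZEICQMTJHM

Repeat the key across the message: TVBTVBTVBTVBT
R(17)+T(19): 36≡10 → K
O(14)+V(21): 35≡9 → J
W(22)+B(1): 23 → X
G(6)+T(19): 25 → Z
J(9)+V(21): 30≡4 → E
H(7)+B(1): 8 → I
J(9)+T(19): 28≡2 → C
V(21)+V(21): 42≡16 → Q
L(11)+B(1): 12 → M
A(0)+T(19): 19 → T
O(14)+V(21): 35≡9 → J
G(6)+B(1): 7 → H
T(19)+T(19): 38≡12 → M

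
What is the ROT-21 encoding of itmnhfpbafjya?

dohicakwvaetv

i(8): 8+21=29≡3 → d
t(19): 19+21=40≡14 → o
m(12): 12+21=33≡7 → h
n(13): 13+21=34≡8 → i
h(7): 7+21=28≡2 → c
f(5): 5+21=26≡0 → a
p(15): 15+21=36≡10 → k
b(1): 1+21=22 → w
a(0): 0+21=21 → v
f(5): 5+21=26≡0 → a
j(9): 9+21=30≡4 → e
y(24): 24+21=45≡19 → t
a(0): 0+21=21 → v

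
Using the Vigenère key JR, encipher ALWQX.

JCFHG

Repeat the key across the message: JRJRJ
A(0)+J(9): 9 → J
L(11)+R(17): 28≡2 → C
W(22)+J(9): 31≡5 → F
Q(16)+R(17): 33≡7 → H
X(23)+J(9): 32≡6 → G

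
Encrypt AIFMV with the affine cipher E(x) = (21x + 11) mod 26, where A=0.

LXMDK

A(0): 21·0+11=11 → L
I(8): 21·8+11=179≡23 → X
F(5): 21·5+11=116≡12 → M
M(12): 21·12+11=263≡3 → D
V(21): 21·21+11=452≡10 → K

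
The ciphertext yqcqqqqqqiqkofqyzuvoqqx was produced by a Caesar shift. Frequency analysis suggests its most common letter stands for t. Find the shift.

23

The most frequent ciphertext letter is q (appears 11 times).
q is position 16; t is position 19.
Shift = -3≡23.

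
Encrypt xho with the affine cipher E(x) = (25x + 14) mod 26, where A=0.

x(23): 25·23+14=589≡17 → r
h(7): 25·7+14=189≡7 → h
o(14): 25·14+14=364≡0 → a

rha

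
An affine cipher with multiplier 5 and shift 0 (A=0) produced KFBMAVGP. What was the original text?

CBVSAZWD

The inverse of 5 mod 26 is 21, since 5·21=105≡1. Apply D(y)=21·(y−0) mod 26:
K(10): 21·(10−0)=210≡2 → C
F(5): 21·(5−0)=105≡1 → B
B(1): 21·(1−0)=21 → V
M(12): 21·(12−0)=252≡18 → S
A(0): 21·(0−0)=0 → A
V(21): 21·(21−0)=441≡25 → Z
G(6): 21·(6−0)=126≡22 → W
P(15): 21·(15−0)=315≡3 → D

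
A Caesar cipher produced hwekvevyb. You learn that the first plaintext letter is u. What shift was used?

13

From the crib: h(7)−u(20)=-13≡13, so the shift is 13.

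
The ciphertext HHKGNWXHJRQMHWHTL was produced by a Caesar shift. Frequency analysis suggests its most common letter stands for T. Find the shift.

The most frequent ciphertext letter is H (appears 5 times).
H is position 7; T is position 19.
Shift = -12≡14.

14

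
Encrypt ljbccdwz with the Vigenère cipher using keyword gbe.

rkfidhca

Repeat the key across the message: gbegbegb
l(11)+g(6): 17 → r
j(9)+b(1): 10 → k
b(1)+e(4): 5 → f
c(2)+g(6): 8 → i
c(2)+b(1): 3 → d
d(3)+e(4): 7 → h
w(22)+g(6): 28≡2 → c
z(25)+b(1): 26≡0 → a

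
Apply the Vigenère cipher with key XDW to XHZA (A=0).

Repeat the key across the message: XDWX
X(23)+X(23): 46≡20 → U
H(7)+D(3): 10 → K
Z(25)+W(22): 47≡21 → V
A(0)+X(23): 23 → X

UKVX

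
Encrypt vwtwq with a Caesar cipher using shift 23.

v(21): 21+23=44≡18 → s
w(22): 22+23=45≡19 → t
t(19): 19+23=42≡16 → q
w(22): 22+23=45≡19 → t
q(16): 16+23=39≡13 → n

stqtn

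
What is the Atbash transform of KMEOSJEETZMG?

PNVLHQVVGANT

K(10) → P(15)
M(12) → N(13)
E(4) → V(21)
O(14) → L(11)
S(18) → H(7)
J(9) → Q(16)
E(4) → V(21)
E(4) → V(21)
T(19) → G(6)
Z(25) → A(0)
M(12) → N(13)
G(6) → T(19)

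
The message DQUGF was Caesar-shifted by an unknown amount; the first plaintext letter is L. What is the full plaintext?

From the crib: D(3)−L(11)=-8≡18, so the shift is 18.
Subtract 18 from each ciphertext letter:
D(3): 3−18=-15≡11 → L
Q(16): 16−18=-2≡24 → Y
U(20): 20−18=2 → C
G(6): 6−18=-12≡14 → O
F(5): 5−18=-13≡13 → N

LYCON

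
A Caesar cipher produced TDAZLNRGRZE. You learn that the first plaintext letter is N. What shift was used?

From the crib: T(19)−N(13)=6, so the shift is 6.

6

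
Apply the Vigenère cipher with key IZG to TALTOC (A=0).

Repeat the key across the message: IZGIZG
T(19)+I(8): 27≡1 → B
A(0)+Z(25): 25 → Z
L(11)+G(6): 17 → R
T(19)+I(8): 27≡1 → B
O(14)+Z(25): 39≡13 → N
C(2)+G(6): 8 → I

BZRBNI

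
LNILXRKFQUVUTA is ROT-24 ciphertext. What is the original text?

NPKNZTMHSWXWVC

L(11): 11−24=-13≡13 → N
N(13): 13−24=-11≡15 → P
I(8): 8−24=-16≡10 → K
L(11): 11−24=-13≡13 → N
X(23): 23−24=-1≡25 → Z
R(17): 17−24=-7≡19 → T
K(10): 10−24=-14≡12 → M
F(5): 5−24=-19≡7 → H
Q(16): 16−24=-8≡18 → S
U(20): 20−24=-4≡22 → W
V(21): 21−24=-3≡23 → X
U(20): 20−24=-4≡22 → W
T(19): 19−24=-5≡21 → V
A(0): 0−24=-24≡2 → C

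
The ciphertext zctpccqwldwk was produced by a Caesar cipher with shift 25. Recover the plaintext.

aduqddrxmexl

z(25): 25−25=0 → a
c(2): 2−25=-23≡3 → d
t(19): 19−25=-6≡20 → u
p(15): 15−25=-10≡16 → q
c(2): 2−25=-23≡3 → d
c(2): 2−25=-23≡3 → d
q(16): 16−25=-9≡17 → r
w(22): 22−25=-3≡23 → x
l(11): 11−25=-14≡12 → m
d(3): 3−25=-22≡4 → e
w(22): 22−25=-3≡23 → x
k(10): 10−25=-15≡11 → l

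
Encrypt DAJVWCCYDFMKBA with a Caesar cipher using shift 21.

D(3): 3+21=24 → Y
A(0): 0+21=21 → V
J(9): 9+21=30≡4 → E
V(21): 21+21=42≡16 → Q
W(22): 22+21=43≡17 → R
C(2): 2+21=23 → X
C(2): 2+21=23 → X
Y(24): 24+21=45≡19 → T
D(3): 3+21=24 → Y
F(5): 5+21=26≡0 → A
M(12): 12+21=33≡7 → H
K(10): 10+21=31≡5 → F
B(1): 1+21=22 → W
A(0): 0+21=21 → V

YVEQRXXTYAHFWV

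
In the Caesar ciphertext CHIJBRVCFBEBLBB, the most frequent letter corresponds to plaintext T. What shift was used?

8

The most frequent ciphertext letter is B (appears 5 times).
B is position 1; T is position 19.
Shift = -18≡8.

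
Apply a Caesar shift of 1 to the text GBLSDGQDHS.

G(6): 6+1=7 → H
B(1): 1+1=2 → C
L(11): 11+1=12 → M
S(18): 18+1=19 → T
D(3): 3+1=4 → E
G(6): 6+1=7 → H
Q(16): 16+1=17 → R
D(3): 3+1=4 → E
H(7): 7+1=8 → I
S(18): 18+1=19 → T

HCMTEHREIT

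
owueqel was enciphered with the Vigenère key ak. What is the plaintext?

Repeat the key across the ciphertext: akakaka
o(14)−a(0): 14 → o
w(22)−k(10): 12 → m
u(20)−a(0): 20 → u
e(4)−k(10): -6≡20 → u
q(16)−a(0): 16 → q
e(4)−k(10): -6≡20 → u
l(11)−a(0): 11 → l

omuuqul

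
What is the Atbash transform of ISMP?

I(8) → R(17)
S(18) → H(7)
M(12) → N(13)
P(15) → K(10)

RHNK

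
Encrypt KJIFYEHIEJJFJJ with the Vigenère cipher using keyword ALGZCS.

KUOEAWHTKILXJU

Repeat the key across the message: ALGZCSALGZCSAL
K(10)+A(0): 10 → K
J(9)+L(11): 20 → U
I(8)+G(6): 14 → O
F(5)+Z(25): 30≡4 → E
Y(24)+C(2): 26≡0 → A
E(4)+S(18): 22 → W
H(7)+A(0): 7 → H
I(8)+L(11): 19 → T
E(4)+G(6): 10 → K
J(9)+Z(25): 34≡8 → I
J(9)+C(2): 11 → L
F(5)+S(18): 23 → X
J(9)+A(0): 9 → J
J(9)+L(11): 20 → U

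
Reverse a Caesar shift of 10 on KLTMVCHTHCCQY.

ABJCLSXJXSSGO

K(10): 10−10=0 → A
L(11): 11−10=1 → B
T(19): 19−10=9 → J
M(12): 12−10=2 → C
V(21): 21−10=11 → L
C(2): 2−10=-8≡18 → S
H(7): 7−10=-3≡23 → X
T(19): 19−10=9 → J
H(7): 7−10=-3≡23 → X
C(2): 2−10=-8≡18 → S
C(2): 2−10=-8≡18 → S
Q(16): 16−10=6 → G
Y(24): 24−10=14 → O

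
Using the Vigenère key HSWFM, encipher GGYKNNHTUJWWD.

NYUPZUZPZVDOZ

Repeat the key across the message: HSWFMHSWFMHSW
G(6)+H(7): 13 → N
G(6)+S(18): 24 → Y
Y(24)+W(22): 46≡20 → U
K(10)+F(5): 15 → P
N(13)+M(12): 25 → Z
N(13)+H(7): 20 → U
H(7)+S(18): 25 → Z
T(19)+W(22): 41≡15 → P
U(20)+F(5): 25 → Z
J(9)+M(12): 21 → V
W(22)+H(7): 29≡3 → D
W(22)+S(18): 40≡14 → O
D(3)+W(22): 25 → Z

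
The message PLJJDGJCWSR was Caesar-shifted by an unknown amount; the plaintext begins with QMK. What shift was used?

From the crib: P(15)−Q(16)=-1≡25, so the shift is 25.

25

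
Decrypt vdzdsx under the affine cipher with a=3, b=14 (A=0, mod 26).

The inverse of 3 mod 26 is 9, since 3·9=27≡1. Apply D(y)=9·(y−14) mod 26:
v(21): 9·(21−14)=63≡11 → l
d(3): 9·(3−14)=-99≡5 → f
z(25): 9·(25−14)=99≡21 → v
d(3): 9·(3−14)=-99≡5 → f
s(18): 9·(18−14)=36≡10 → k
x(23): 9·(23−14)=81≡3 → d

lfvfkd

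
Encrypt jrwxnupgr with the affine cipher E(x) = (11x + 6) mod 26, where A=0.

bloztspul

j(9): 11·9+6=105≡1 → b
r(17): 11·17+6=193≡11 → l
w(22): 11·22+6=248≡14 → o
x(23): 11·23+6=259≡25 → z
n(13): 11·13+6=149≡19 → t
u(20): 11·20+6=226≡18 → s
p(15): 11·15+6=171≡15 → p
g(6): 11·6+6=72≡20 → u
r(17): 11·17+6=193≡11 → l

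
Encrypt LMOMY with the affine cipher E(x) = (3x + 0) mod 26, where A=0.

HKQKU

L(11): 3·11+0=33≡7 → H
M(12): 3·12+0=36≡10 → K
O(14): 3·14+0=42≡16 → Q
M(12): 3·12+0=36≡10 → K
Y(24): 3·24+0=72≡20 → U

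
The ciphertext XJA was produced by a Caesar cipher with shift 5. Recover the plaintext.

X(23): 23−5=18 → S
J(9): 9−5=4 → E
A(0): 0−5=-5≡21 → V

SEV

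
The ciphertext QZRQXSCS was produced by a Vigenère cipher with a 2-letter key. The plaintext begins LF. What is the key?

FU

Subtract each crib letter from the matching ciphertext letter (mod 26):
Q(16)−L(11)=5 → F
Z(25)−F(5)=20 → U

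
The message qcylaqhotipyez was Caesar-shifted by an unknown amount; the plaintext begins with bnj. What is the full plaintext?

bnjwlbszetajpk

From the crib: q(16)−b(1)=15, so the shift is 15.
Subtract 15 from each ciphertext letter:
q(16): 16−15=1 → b
c(2): 2−15=-13≡13 → n
y(24): 24−15=9 → j
l(11): 11−15=-4≡22 → w
a(0): 0−15=-15≡11 → l
q(16): 16−15=1 → b
h(7): 7−15=-8≡18 → s
o(14): 14−15=-1≡25 → z
t(19): 19−15=4 → e
i(8): 8−15=-7≡19 → t
p(15): 15−15=0 → a
y(24): 24−15=9 → j
e(4): 4−15=-11≡15 → p
z(25): 25−15=10 → k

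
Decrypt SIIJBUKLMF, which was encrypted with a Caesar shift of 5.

S(18): 18−5=13 → N
I(8): 8−5=3 → D
I(8): 8−5=3 → D
J(9): 9−5=4 → E
B(1): 1−5=-4≡22 → W
U(20): 20−5=15 → P
K(10): 10−5=5 → F
L(11): 11−5=6 → G
M(12): 12−5=7 → H
F(5): 5−5=0 → A

NDDEWPFGHA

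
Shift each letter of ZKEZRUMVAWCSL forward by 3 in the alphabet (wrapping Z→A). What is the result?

Z(25): 25+3=28≡2 → C
K(10): 10+3=13 → N
E(4): 4+3=7 → H
Z(25): 25+3=28≡2 → C
R(17): 17+3=20 → U
U(20): 20+3=23 → X
M(12): 12+3=15 → P
V(21): 21+3=24 → Y
A(0): 0+3=3 → D
W(22): 22+3=25 → Z
C(2): 2+3=5 → F
S(18): 18+3=21 → V
L(11): 11+3=14 → O

CNHCUXPYDZFVO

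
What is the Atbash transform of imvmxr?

i(8) → r(17)
m(12) → n(13)
v(21) → e(4)
m(12) → n(13)
x(23) → c(2)
r(17) → i(8)

rnenci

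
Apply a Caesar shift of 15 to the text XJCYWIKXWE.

X(23): 23+15=38≡12 → M
J(9): 9+15=24 → Y
C(2): 2+15=17 → R
Y(24): 24+15=39≡13 → N
W(22): 22+15=37≡11 → L
I(8): 8+15=23 → X
K(10): 10+15=25 → Z
X(23): 23+15=38≡12 → M
W(22): 22+15=37≡11 → L
E(4): 4+15=19 → T

MYRNLXZMLT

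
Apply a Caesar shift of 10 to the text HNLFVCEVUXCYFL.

H(7): 7+10=17 → R
N(13): 13+10=23 → X
L(11): 11+10=21 → V
F(5): 5+10=15 → P
V(21): 21+10=31≡5 → F
C(2): 2+10=12 → M
E(4): 4+10=14 → O
V(21): 21+10=31≡5 → F
U(20): 20+10=30≡4 → E
X(23): 23+10=33≡7 → H
C(2): 2+10=12 → M
Y(24): 24+10=34≡8 → I
F(5): 5+10=15 → P
L(11): 11+10=21 → V

RXVPFMOFEHMIPV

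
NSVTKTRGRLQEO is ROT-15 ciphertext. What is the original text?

N(13): 13−15=-2≡24 → Y
S(18): 18−15=3 → D
V(21): 21−15=6 → G
T(19): 19−15=4 → E
K(10): 10−15=-5≡21 → V
T(19): 19−15=4 → E
R(17): 17−15=2 → C
G(6): 6−15=-9≡17 → R
R(17): 17−15=2 → C
L(11): 11−15=-4≡22 → W
Q(16): 16−15=1 → B
E(4): 4−15=-11≡15 → P
O(14): 14−15=-1≡25 → Z

YDGEVECRCWBPZ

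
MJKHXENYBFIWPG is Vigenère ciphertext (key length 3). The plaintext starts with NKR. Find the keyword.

Subtract each crib letter from the matching ciphertext letter (mod 26):
M(12)−N(13)=-1≡25 → Z
J(9)−K(10)=-1≡25 → Z
K(10)−R(17)=-7≡19 → T

ZZT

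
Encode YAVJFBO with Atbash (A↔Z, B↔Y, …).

BZEQUYL

Y(24) → B(1)
A(0) → Z(25)
V(21) → E(4)
J(9) → Q(16)
F(5) → U(20)
B(1) → Y(24)
O(14) → L(11)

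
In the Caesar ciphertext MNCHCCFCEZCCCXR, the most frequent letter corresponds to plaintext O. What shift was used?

14

The most frequent ciphertext letter is C (appears 7 times).
C is position 2; O is position 14.
Shift = -12≡14.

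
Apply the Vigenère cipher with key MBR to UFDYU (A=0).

Repeat the key across the message: MBRMB
U(20)+M(12): 32≡6 → G
F(5)+B(1): 6 → G
D(3)+R(17): 20 → U
Y(24)+M(12): 36≡10 → K
U(20)+B(1): 21 → V

GGUKV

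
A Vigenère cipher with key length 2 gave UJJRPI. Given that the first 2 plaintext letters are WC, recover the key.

YH

Subtract each crib letter from the matching ciphertext letter (mod 26):
U(20)−W(22)=-2≡24 → Y
J(9)−C(2)=7 → H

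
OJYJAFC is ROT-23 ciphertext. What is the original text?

O(14): 14−23=-9≡17 → R
J(9): 9−23=-14≡12 → M
Y(24): 24−23=1 → B
J(9): 9−23=-14≡12 → M
A(0): 0−23=-23≡3 → D
F(5): 5−23=-18≡8 → I
C(2): 2−23=-21≡5 → F

RMBMDIF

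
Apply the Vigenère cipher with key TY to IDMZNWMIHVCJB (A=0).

BBFXGUFGATVHU

Repeat the key across the message: TYTYTYTYTYTYT
I(8)+T(19): 27≡1 → B
D(3)+Y(24): 27≡1 → B
M(12)+T(19): 31≡5 → F
Z(25)+Y(24): 49≡23 → X
N(13)+T(19): 32≡6 → G
W(22)+Y(24): 46≡20 → U
M(12)+T(19): 31≡5 → F
I(8)+Y(24): 32≡6 → G
H(7)+T(19): 26≡0 → A
V(21)+Y(24): 45≡19 → T
C(2)+T(19): 21 → V
J(9)+Y(24): 33≡7 → H
B(1)+T(19): 20 → U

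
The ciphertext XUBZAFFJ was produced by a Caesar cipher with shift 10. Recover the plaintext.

X(23): 23−10=13 → N
U(20): 20−10=10 → K
B(1): 1−10=-9≡17 → R
Z(25): 25−10=15 → P
A(0): 0−10=-10≡16 → Q
F(5): 5−10=-5≡21 → V
F(5): 5−10=-5≡21 → V
J(9): 9−10=-1≡25 → Z

NKRPQVVZ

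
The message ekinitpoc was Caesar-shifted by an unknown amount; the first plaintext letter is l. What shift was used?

From the crib: e(4)−l(11)=-7≡19, so the shift is 19.

19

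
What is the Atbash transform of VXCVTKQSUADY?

V(21) → E(4)
X(23) → C(2)
C(2) → X(23)
V(21) → E(4)
T(19) → G(6)
K(10) → P(15)
Q(16) → J(9)
S(18) → H(7)
U(20) → F(5)
A(0) → Z(25)
D(3) → W(22)
Y(24) → B(1)

ECXEGPJHFZWB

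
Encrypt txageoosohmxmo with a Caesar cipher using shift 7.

aehnlvvzvotetv

t(19): 19+7=26≡0 → a
x(23): 23+7=30≡4 → e
a(0): 0+7=7 → h
g(6): 6+7=13 → n
e(4): 4+7=11 → l
o(14): 14+7=21 → v
o(14): 14+7=21 → v
s(18): 18+7=25 → z
o(14): 14+7=21 → v
h(7): 7+7=14 → o
m(12): 12+7=19 → t
x(23): 23+7=30≡4 → e
m(12): 12+7=19 → t
o(14): 14+7=21 → v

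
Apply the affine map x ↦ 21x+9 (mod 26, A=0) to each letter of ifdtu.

i(8): 21·8+9=177≡21 → v
f(5): 21·5+9=114≡10 → k
d(3): 21·3+9=72≡20 → u
t(19): 21·19+9=408≡18 → s
u(20): 21·20+9=429≡13 → n

vkusn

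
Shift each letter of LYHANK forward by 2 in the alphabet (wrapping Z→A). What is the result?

NAJCPM

L(11): 11+2=13 → N
Y(24): 24+2=26≡0 → A
H(7): 7+2=9 → J
A(0): 0+2=2 → C
N(13): 13+2=15 → P
K(10): 10+2=12 → M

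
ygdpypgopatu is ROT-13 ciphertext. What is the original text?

ltqclctbcngh

y(24): 24−13=11 → l
g(6): 6−13=-7≡19 → t
d(3): 3−13=-10≡16 → q
p(15): 15−13=2 → c
y(24): 24−13=11 → l
p(15): 15−13=2 → c
g(6): 6−13=-7≡19 → t
o(14): 14−13=1 → b
p(15): 15−13=2 → c
a(0): 0−13=-13≡13 → n
t(19): 19−13=6 → g
u(20): 20−13=7 → h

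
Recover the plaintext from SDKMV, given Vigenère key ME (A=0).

GZYIJ

Repeat the key across the ciphertext: MEMEM
S(18)−M(12): 6 → G
D(3)−E(4): -1≡25 → Z
K(10)−M(12): -2≡24 → Y
M(12)−E(4): 8 → I
V(21)−M(12): 9 → J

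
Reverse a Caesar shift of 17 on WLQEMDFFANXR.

FUZNVMOOJWGA

W(22): 22−17=5 → F
L(11): 11−17=-6≡20 → U
Q(16): 16−17=-1≡25 → Z
E(4): 4−17=-13≡13 → N
M(12): 12−17=-5≡21 → V
D(3): 3−17=-14≡12 → M
F(5): 5−17=-12≡14 → O
F(5): 5−17=-12≡14 → O
A(0): 0−17=-17≡9 → J
N(13): 13−17=-4≡22 → W
X(23): 23−17=6 → G
R(17): 17−17=0 → A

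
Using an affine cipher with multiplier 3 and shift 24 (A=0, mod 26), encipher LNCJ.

FLEZ

L(11): 3·11+24=57≡5 → F
N(13): 3·13+24=63≡11 → L
C(2): 3·2+24=30≡4 → E
J(9): 3·9+24=51≡25 → Z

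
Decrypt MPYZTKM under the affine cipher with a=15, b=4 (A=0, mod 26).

EZKRBQE

The inverse of 15 mod 26 is 7, since 15·7=105≡1. Apply D(y)=7·(y−4) mod 26:
M(12): 7·(12−4)=56≡4 → E
P(15): 7·(15−4)=77≡25 → Z
Y(24): 7·(24−4)=140≡10 → K
Z(25): 7·(25−4)=147≡17 → R
T(19): 7·(19−4)=105≡1 → B
K(10): 7·(10−4)=42≡16 → Q
M(12): 7·(12−4)=56≡4 → E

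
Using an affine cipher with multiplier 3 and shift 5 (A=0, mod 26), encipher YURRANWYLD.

ZNEEFSTZMO

Y(24): 3·24+5=77≡25 → Z
U(20): 3·20+5=65≡13 → N
R(17): 3·17+5=56≡4 → E
R(17): 3·17+5=56≡4 → E
A(0): 3·0+5=5 → F
N(13): 3·13+5=44≡18 → S
W(22): 3·22+5=71≡19 → T
Y(24): 3·24+5=77≡25 → Z
L(11): 3·11+5=38≡12 → M
D(3): 3·3+5=14 → O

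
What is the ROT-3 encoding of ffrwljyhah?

iiuzombkdk

f(5): 5+3=8 → i
f(5): 5+3=8 → i
r(17): 17+3=20 → u
w(22): 22+3=25 → z
l(11): 11+3=14 → o
j(9): 9+3=12 → m
y(24): 24+3=27≡1 → b
h(7): 7+3=10 → k
a(0): 0+3=3 → d
h(7): 7+3=10 → k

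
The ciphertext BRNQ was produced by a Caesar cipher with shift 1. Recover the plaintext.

B(1): 1−1=0 → A
R(17): 17−1=16 → Q
N(13): 13−1=12 → M
Q(16): 16−1=15 → P

AQMP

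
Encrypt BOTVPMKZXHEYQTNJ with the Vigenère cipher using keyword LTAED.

Repeat the key across the message: LTAEDLTAEDLTAEDL
B(1)+L(11): 12 → M
O(14)+T(19): 33≡7 → H
T(19)+A(0): 19 → T
V(21)+E(4): 25 → Z
P(15)+D(3): 18 → S
M(12)+L(11): 23 → X
K(10)+T(19): 29≡3 → D
Z(25)+A(0): 25 → Z
X(23)+E(4): 27≡1 → B
H(7)+D(3): 10 → K
E(4)+L(11): 15 → P
Y(24)+T(19): 43≡17 → R
Q(16)+A(0): 16 → Q
T(19)+E(4): 23 → X
N(13)+D(3): 16 → Q
J(9)+L(11): 20 → U

MHTZSXDZBKPRQXQU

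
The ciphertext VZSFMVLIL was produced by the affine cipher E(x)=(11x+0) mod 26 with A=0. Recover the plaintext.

JHERUJBWB

The inverse of 11 mod 26 is 19, since 11·19=209≡1. Apply D(y)=19·(y−0) mod 26:
V(21): 19·(21−0)=399≡9 → J
Z(25): 19·(25−0)=475≡7 → H
S(18): 19·(18−0)=342≡4 → E
F(5): 19·(5−0)=95≡17 → R
M(12): 19·(12−0)=228≡20 → U
V(21): 19·(21−0)=399≡9 → J
L(11): 19·(11−0)=209≡1 → B
I(8): 19·(8−0)=152≡22 → W
L(11): 19·(11−0)=209≡1 → B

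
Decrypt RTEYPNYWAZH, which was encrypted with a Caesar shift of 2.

PRCWNLWUYXF

R(17): 17−2=15 → P
T(19): 19−2=17 → R
E(4): 4−2=2 → C
Y(24): 24−2=22 → W
P(15): 15−2=13 → N
N(13): 13−2=11 → L
Y(24): 24−2=22 → W
W(22): 22−2=20 → U
A(0): 0−2=-2≡24 → Y
Z(25): 25−2=23 → X
H(7): 7−2=5 → F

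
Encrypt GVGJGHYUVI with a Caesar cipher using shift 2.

IXILIJAWXK

G(6): 6+2=8 → I
V(21): 21+2=23 → X
G(6): 6+2=8 → I
J(9): 9+2=11 → L
G(6): 6+2=8 → I
H(7): 7+2=9 → J
Y(24): 24+2=26≡0 → A
U(20): 20+2=22 → W
V(21): 21+2=23 → X
I(8): 8+2=10 → K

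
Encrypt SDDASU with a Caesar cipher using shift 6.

S(18): 18+6=24 → Y
D(3): 3+6=9 → J
D(3): 3+6=9 → J
A(0): 0+6=6 → G
S(18): 18+6=24 → Y
U(20): 20+6=26≡0 → A

YJJGYA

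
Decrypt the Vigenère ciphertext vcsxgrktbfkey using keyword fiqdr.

qucupmcdyofwi

Repeat the key across the ciphertext: fiqdrfiqdrfiq
v(21)−f(5): 16 → q
c(2)−i(8): -6≡20 → u
s(18)−q(16): 2 → c
x(23)−d(3): 20 → u
g(6)−r(17): -11≡15 → p
r(17)−f(5): 12 → m
k(10)−i(8): 2 → c
t(19)−q(16): 3 → d
b(1)−d(3): -2≡24 → y
f(5)−r(17): -12≡14 → o
k(10)−f(5): 5 → f
e(4)−i(8): -4≡22 → w
y(24)−q(16): 8 → i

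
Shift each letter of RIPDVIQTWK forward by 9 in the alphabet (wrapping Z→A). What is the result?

R(17): 17+9=26≡0 → A
I(8): 8+9=17 → R
P(15): 15+9=24 → Y
D(3): 3+9=12 → M
V(21): 21+9=30≡4 → E
I(8): 8+9=17 → R
Q(16): 16+9=25 → Z
T(19): 19+9=28≡2 → C
W(22): 22+9=31≡5 → F
K(10): 10+9=19 → T

ARYMERZCFT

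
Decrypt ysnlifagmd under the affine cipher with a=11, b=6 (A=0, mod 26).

The inverse of 11 mod 26 is 19, since 11·19=209≡1. Apply D(y)=19·(y−6) mod 26:
y(24): 19·(24−6)=342≡4 → e
s(18): 19·(18−6)=228≡20 → u
n(13): 19·(13−6)=133≡3 → d
l(11): 19·(11−6)=95≡17 → r
i(8): 19·(8−6)=38≡12 → m
f(5): 19·(5−6)=-19≡7 → h
a(0): 19·(0−6)=-114≡16 → q
g(6): 19·(6−6)=0 → a
m(12): 19·(12−6)=114≡10 → k
d(3): 19·(3−6)=-57≡21 → v

eudrmhqakv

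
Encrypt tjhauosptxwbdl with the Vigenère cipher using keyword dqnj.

Repeat the key across the message: dqnjdqnjdqnjdq
t(19)+d(3): 22 → w
j(9)+q(16): 25 → z
h(7)+n(13): 20 → u
a(0)+j(9): 9 → j
u(20)+d(3): 23 → x
o(14)+q(16): 30≡4 → e
s(18)+n(13): 31≡5 → f
p(15)+j(9): 24 → y
t(19)+d(3): 22 → w
x(23)+q(16): 39≡13 → n
w(22)+n(13): 35≡9 → j
b(1)+j(9): 10 → k
d(3)+d(3): 6 → g
l(11)+q(16): 27≡1 → b

wzujxefywnjkgb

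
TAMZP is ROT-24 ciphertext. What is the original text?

T(19): 19−24=-5≡21 → V
A(0): 0−24=-24≡2 → C
M(12): 12−24=-12≡14 → O
Z(25): 25−24=1 → B
P(15): 15−24=-9≡17 → R

VCOBR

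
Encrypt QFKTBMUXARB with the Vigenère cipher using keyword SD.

IICWTPMASUT

Repeat the key across the message: SDSDSDSDSDS
Q(16)+S(18): 34≡8 → I
F(5)+D(3): 8 → I
K(10)+S(18): 28≡2 → C
T(19)+D(3): 22 → W
B(1)+S(18): 19 → T
M(12)+D(3): 15 → P
U(20)+S(18): 38≡12 → M
X(23)+D(3): 26≡0 → A
A(0)+S(18): 18 → S
R(17)+D(3): 20 → U
B(1)+S(18): 19 → T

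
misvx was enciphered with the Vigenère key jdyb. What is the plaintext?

dfuuo

Repeat the key across the ciphertext: jdybj
m(12)−j(9): 3 → d
i(8)−d(3): 5 → f
s(18)−y(24): -6≡20 → u
v(21)−b(1): 20 → u
x(23)−j(9): 14 → o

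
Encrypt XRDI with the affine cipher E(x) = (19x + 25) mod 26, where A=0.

UKEV

X(23): 19·23+25=462≡20 → U
R(17): 19·17+25=348≡10 → K
D(3): 19·3+25=82≡4 → E
I(8): 19·8+25=177≡21 → V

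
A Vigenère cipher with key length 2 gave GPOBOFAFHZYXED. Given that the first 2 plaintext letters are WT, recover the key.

Subtract each crib letter from the matching ciphertext letter (mod 26):
G(6)−W(22)=-16≡10 → K
P(15)−T(19)=-4≡22 → W

KW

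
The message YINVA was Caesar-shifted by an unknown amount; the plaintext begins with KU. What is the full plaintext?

From the crib: Y(24)−K(10)=14, so the shift is 14.
Subtract 14 from each ciphertext letter:
Y(24): 24−14=10 → K
I(8): 8−14=-6≡20 → U
N(13): 13−14=-1≡25 → Z
V(21): 21−14=7 → H
A(0): 0−14=-14≡12 → M

KUZHM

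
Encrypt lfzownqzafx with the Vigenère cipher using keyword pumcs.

Repeat the key across the message: pumcspumcsp
l(11)+p(15): 26≡0 → a
f(5)+u(20): 25 → z
z(25)+m(12): 37≡11 → l
o(14)+c(2): 16 → q
w(22)+s(18): 40≡14 → o
n(13)+p(15): 28≡2 → c
q(16)+u(20): 36≡10 → k
z(25)+m(12): 37≡11 → l
a(0)+c(2): 2 → c
f(5)+s(18): 23 → x
x(23)+p(15): 38≡12 → m

azlqocklcxm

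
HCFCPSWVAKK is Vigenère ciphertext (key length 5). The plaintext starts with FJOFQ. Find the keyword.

Subtract each crib letter from the matching ciphertext letter (mod 26):
H(7)−F(5)=2 → C
C(2)−J(9)=-7≡19 → T
F(5)−O(14)=-9≡17 → R
C(2)−F(5)=-3≡23 → X
P(15)−Q(16)=-1≡25 → Z

CTRXZ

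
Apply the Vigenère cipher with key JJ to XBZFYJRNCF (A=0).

Repeat the key across the message: JJJJJJJJJJ
X(23)+J(9): 32≡6 → G
B(1)+J(9): 10 → K
Z(25)+J(9): 34≡8 → I
F(5)+J(9): 14 → O
Y(24)+J(9): 33≡7 → H
J(9)+J(9): 18 → S
R(17)+J(9): 26≡0 → A
N(13)+J(9): 22 → W
C(2)+J(9): 11 → L
F(5)+J(9): 14 → O

GKIOHSAWLO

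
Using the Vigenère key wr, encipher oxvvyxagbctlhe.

Repeat the key across the message: wrwrwrwrwrwrwr
o(14)+w(22): 36≡10 → k
x(23)+r(17): 40≡14 → o
v(21)+w(22): 43≡17 → r
v(21)+r(17): 38≡12 → m
y(24)+w(22): 46≡20 → u
x(23)+r(17): 40≡14 → o
a(0)+w(22): 22 → w
g(6)+r(17): 23 → x
b(1)+w(22): 23 → x
c(2)+r(17): 19 → t
t(19)+w(22): 41≡15 → p
l(11)+r(17): 28≡2 → c
h(7)+w(22): 29≡3 → d
e(4)+r(17): 21 → v

kormuowxxtpcdv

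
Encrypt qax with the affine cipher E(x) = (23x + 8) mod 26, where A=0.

q(16): 23·16+8=376≡12 → m
a(0): 23·0+8=8 → i
x(23): 23·23+8=537≡17 → r

mir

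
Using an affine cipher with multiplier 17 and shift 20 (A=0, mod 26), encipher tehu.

fkjw

t(19): 17·19+20=343≡5 → f
e(4): 17·4+20=88≡10 → k
h(7): 17·7+20=139≡9 → j
u(20): 17·20+20=360≡22 → w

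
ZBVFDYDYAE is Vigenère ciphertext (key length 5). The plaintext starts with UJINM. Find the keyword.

Subtract each crib letter from the matching ciphertext letter (mod 26):
Z(25)−U(20)=5 → F
B(1)−J(9)=-8≡18 → S
V(21)−I(8)=13 → N
F(5)−N(13)=-8≡18 → S
D(3)−M(12)=-9≡17 → R

FSNSR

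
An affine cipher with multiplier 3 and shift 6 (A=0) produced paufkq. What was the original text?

The inverse of 3 mod 26 is 9, since 3·9=27≡1. Apply D(y)=9·(y−6) mod 26:
p(15): 9·(15−6)=81≡3 → d
a(0): 9·(0−6)=-54≡24 → y
u(20): 9·(20−6)=126≡22 → w
f(5): 9·(5−6)=-9≡17 → r
k(10): 9·(10−6)=36≡10 → k
q(16): 9·(16−6)=90≡12 → m

dywrkm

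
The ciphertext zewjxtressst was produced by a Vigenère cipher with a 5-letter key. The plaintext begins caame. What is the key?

xewxt

Subtract each crib letter from the matching ciphertext letter (mod 26):
z(25)−c(2)=23 → x
e(4)−a(0)=4 → e
w(22)−a(0)=22 → w
j(9)−m(12)=-3≡23 → x
x(23)−e(4)=19 → t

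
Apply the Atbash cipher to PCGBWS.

P(15) → K(10)
C(2) → X(23)
G(6) → T(19)
B(1) → Y(24)
W(22) → D(3)
S(18) → H(7)

KXTYDH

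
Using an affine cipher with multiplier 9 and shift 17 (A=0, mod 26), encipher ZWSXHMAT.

IHXQCVRG

Z(25): 9·25+17=242≡8 → I
W(22): 9·22+17=215≡7 → H
S(18): 9·18+17=179≡23 → X
X(23): 9·23+17=224≡16 → Q
H(7): 9·7+17=80≡2 → C
M(12): 9·12+17=125≡21 → V
A(0): 9·0+17=17 → R
T(19): 9·19+17=188≡6 → G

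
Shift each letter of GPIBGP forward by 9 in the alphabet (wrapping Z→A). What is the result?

PYRKPY

G(6): 6+9=15 → P
P(15): 15+9=24 → Y
I(8): 8+9=17 → R
B(1): 1+9=10 → K
G(6): 6+9=15 → P
P(15): 15+9=24 → Y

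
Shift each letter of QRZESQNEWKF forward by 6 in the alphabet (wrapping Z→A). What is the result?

WXFKYWTKCQL

Q(16): 16+6=22 → W
R(17): 17+6=23 → X
Z(25): 25+6=31≡5 → F
E(4): 4+6=10 → K
S(18): 18+6=24 → Y
Q(16): 16+6=22 → W
N(13): 13+6=19 → T
E(4): 4+6=10 → K
W(22): 22+6=28≡2 → C
K(10): 10+6=16 → Q
F(5): 5+6=11 → L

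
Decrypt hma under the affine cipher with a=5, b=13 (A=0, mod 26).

The inverse of 5 mod 26 is 21, since 5·21=105≡1. Apply D(y)=21·(y−13) mod 26:
h(7): 21·(7−13)=-126≡4 → e
m(12): 21·(12−13)=-21≡5 → f
a(0): 21·(0−13)=-273≡13 → n

efn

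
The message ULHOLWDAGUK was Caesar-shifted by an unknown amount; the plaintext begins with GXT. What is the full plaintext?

From the crib: U(20)−G(6)=14, so the shift is 14.
Subtract 14 from each ciphertext letter:
U(20): 20−14=6 → G
L(11): 11−14=-3≡23 → X
H(7): 7−14=-7≡19 → T
O(14): 14−14=0 → A
L(11): 11−14=-3≡23 → X
W(22): 22−14=8 → I
D(3): 3−14=-11≡15 → P
A(0): 0−14=-14≡12 → M
G(6): 6−14=-8≡18 → S
U(20): 20−14=6 → G
K(10): 10−14=-4≡22 → W

GXTAXIPMSGW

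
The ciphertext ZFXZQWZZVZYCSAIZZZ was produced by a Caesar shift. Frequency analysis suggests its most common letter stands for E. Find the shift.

The most frequent ciphertext letter is Z (appears 8 times).
Z is position 25; E is position 4.
Shift = 21.

21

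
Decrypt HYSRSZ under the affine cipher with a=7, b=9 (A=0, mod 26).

The inverse of 7 mod 26 is 15, since 7·15=105≡1. Apply D(y)=15·(y−9) mod 26:
H(7): 15·(7−9)=-30≡22 → W
Y(24): 15·(24−9)=225≡17 → R
S(18): 15·(18−9)=135≡5 → F
R(17): 15·(17−9)=120≡16 → Q
S(18): 15·(18−9)=135≡5 → F
Z(25): 15·(25−9)=240≡6 → G

WRFQFG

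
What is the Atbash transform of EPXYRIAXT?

E(4) → V(21)
P(15) → K(10)
X(23) → C(2)
Y(24) → B(1)
R(17) → I(8)
I(8) → R(17)
A(0) → Z(25)
X(23) → C(2)
T(19) → G(6)

VKCBIRZCG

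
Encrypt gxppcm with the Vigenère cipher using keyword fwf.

ltuuyr

Repeat the key across the message: fwffwf
g(6)+f(5): 11 → l
x(23)+w(22): 45≡19 → t
p(15)+f(5): 20 → u
p(15)+f(5): 20 → u
c(2)+w(22): 24 → y
m(12)+f(5): 17 → r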